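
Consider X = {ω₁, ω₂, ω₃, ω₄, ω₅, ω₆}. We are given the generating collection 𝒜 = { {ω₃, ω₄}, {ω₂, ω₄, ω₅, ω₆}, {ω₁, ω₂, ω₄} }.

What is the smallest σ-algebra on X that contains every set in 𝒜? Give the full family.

Begin from { {}, {ω₃, ω₄}, {ω₁, ω₂, ω₄}, {ω₂, ω₄, ω₅, ω₆}, X } (that is, 𝒜 plus ∅ and X).
Step 1: +6 →
  {ω₁, ω₃}  = X∖{ω₂, ω₄, ω₅, ω₆}
  {ω₃, ω₅, ω₆}  = X∖{ω₁, ω₂, ω₄}
  {ω₁, ω₂, ω₃, ω₄}  = {ω₃, ω₄} ∪ {ω₁, ω₂, ω₄}
  {ω₁, ω₂, ω₅, ω₆}  = X∖{ω₃, ω₄}
  {ω₁, ω₂, ω₄, ω₅, ω₆}  = {ω₂, ω₄, ω₅, ω₆} ∪ {ω₁, ω₂, ω₄}
  {ω₂, ω₃, ω₄, ω₅, ω₆}  = {ω₃, ω₄} ∪ {ω₂, ω₄, ω₅, ω₆}
  [11 total]
Step 2: 7 new —
  {ω₁}  = X∖{ω₂, ω₃, ω₄, ω₅, ω₆}
  {ω₃}  = X∖{ω₁, ω₂, ω₄, ω₅, ω₆}
  {ω₅, ω₆}  = X∖{ω₁, ω₂, ω₃, ω₄}
  {ω₁, ω₃, ω₄}  = {ω₃, ω₄} ∪ {ω₁, ω₃}
  {ω₁, ω₃, ω₅, ω₆}  = {ω₁, ω₃} ∪ {ω₃, ω₅, ω₆}
  {ω₃, ω₄, ω₅, ω₆}  = {ω₃, ω₄} ∪ {ω₃, ω₅, ω₆}
  {ω₁, ω₂, ω₃, ω₅, ω₆}  = {ω₁, ω₃} ∪ {ω₁, ω₂, ω₅, ω₆}
  [18 total]
Step 3. New:
  {ω₄}  = X∖{ω₁, ω₂, ω₃, ω₅, ω₆}
  {ω₁, ω₂}  = X∖{ω₃, ω₄, ω₅, ω₆}
  {ω₂, ω₄}  = X∖{ω₁, ω₃, ω₅, ω₆}
  {ω₁, ω₅, ω₆}  = {ω₅, ω₆} ∪ {ω₁}
  {ω₂, ω₅, ω₆}  = X∖{ω₁, ω₃, ω₄}
  {ω₁, ω₃, ω₄, ω₅, ω₆}  = {ω₁, ω₃, ω₅, ω₆} ∪ {ω₃, ω₄}
  [24 total]
Step 4 (7 new):
  {ω₂}  = X∖{ω₁, ω₃, ω₄, ω₅, ω₆}
  {ω₁, ω₄}  = {ω₁} ∪ {ω₄}
  {ω₁, ω₂, ω₃}  = {ω₁, ω₂} ∪ {ω₃}
  {ω₂, ω₃, ω₄}  = X∖{ω₁, ω₅, ω₆}
  {ω₄, ω₅, ω₆}  = {ω₅, ω₆} ∪ {ω₄}
  {ω₁, ω₄, ω₅, ω₆}  = {ω₁, ω₅, ω₆} ∪ {ω₄}
  {ω₂, ω₃, ω₅, ω₆}  = {ω₂, ω₅, ω₆} ∪ {ω₃}
  [31 total]
Step 5: 1 new —
  {ω₂, ω₃}  = X∖{ω₁, ω₄, ω₅, ω₆}
  [32 total]
Step 6: already closed under ᶜ and ∪.

|σ(𝒜)| = 32.  σ(𝒜) = { {}, {ω₁}, {ω₂}, {ω₃}, {ω₄}, {ω₁, ω₂}, {ω₁, ω₃}, {ω₁, ω₄}, {ω₂, ω₃}, {ω₂, ω₄}, {ω₃, ω₄}, {ω₅, ω₆}, {ω₁, ω₂, ω₃}, {ω₁, ω₂, ω₄}, {ω₁, ω₃, ω₄}, {ω₁, ω₅, ω₆}, {ω₂, ω₃, ω₄}, {ω₂, ω₅, ω₆}, {ω₃, ω₅, ω₆}, {ω₄, ω₅, ω₆}, {ω₁, ω₂, ω₃, ω₄}, {ω₁, ω₂, ω₅, ω₆}, {ω₁, ω₃, ω₅, ω₆}, {ω₁, ω₄, ω₅, ω₆}, {ω₂, ω₃, ω₅, ω₆}, {ω₂, ω₄, ω₅, ω₆}, {ω₃, ω₄, ω₅, ω₆}, {ω₁, ω₂, ω₃, ω₅, ω₆}, {ω₁, ω₂, ω₄, ω₅, ω₆}, {ω₁, ω₃, ω₄, ω₅, ω₆}, {ω₂, ω₃, ω₄, ω₅, ω₆}, X }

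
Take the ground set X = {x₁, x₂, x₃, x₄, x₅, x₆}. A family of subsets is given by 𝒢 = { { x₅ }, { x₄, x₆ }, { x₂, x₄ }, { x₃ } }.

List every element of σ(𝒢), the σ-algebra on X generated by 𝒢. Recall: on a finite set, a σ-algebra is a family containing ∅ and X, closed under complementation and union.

σ(𝒢) (64 sets): { ∅, { x₁ }, { x₂ }, { x₃ }, { x₄ }, { x₅ }, { x₆ }, { x₁, x₂ }, { x₁, x₃ }, { x₁, x₄ }, { x₁, x₅ }, { x₁, x₆ }, { x₂, x₃ }, { x₂, x₄ }, { x₂, x₅ }, { x₂, x₆ }, { x₃, x₄ }, { x₃, x₅ }, { x₃, x₆ }, { x₄, x₅ }, { x₄, x₆ }, { x₅, x₆ }, { x₁, x₂, x₃ }, { x₁, x₂, x₄ }, { x₁, x₂, x₅ }, { x₁, x₂, x₆ }, { x₁, x₃, x₄ }, { x₁, x₃, x₅ }, { x₁, x₃, x₆ }, { x₁, x₄, x₅ }, { x₁, x₄, x₆ }, { x₁, x₅, x₆ }, { x₂, x₃, x₄ }, { x₂, x₃, x₅ }, { x₂, x₃, x₆ }, { x₂, x₄, x₅ }, { x₂, x₄, x₆ }, { x₂, x₅, x₆ }, { x₃, x₄, x₅ }, { x₃, x₄, x₆ }, { x₃, x₅, x₆ }, { x₄, x₅, x₆ }, { x₁, x₂, x₃, x₄ }, { x₁, x₂, x₃, x₅ }, { x₁, x₂, x₃, x₆ }, { x₁, x₂, x₄, x₅ }, { x₁, x₂, x₄, x₆ }, { x₁, x₂, x₅, x₆ }, { x₁, x₃, x₄, x₅ }, { x₁, x₃, x₄, x₆ }, { x₁, x₃, x₅, x₆ }, { x₁, x₄, x₅, x₆ }, { x₂, x₃, x₄, x₅ }, { x₂, x₃, x₄, x₆ }, { x₂, x₃, x₅, x₆ }, { x₂, x₄, x₅, x₆ }, { x₃, x₄, x₅, x₆ }, { x₁, x₂, x₃, x₄, x₅ }, { x₁, x₂, x₃, x₄, x₆ }, { x₁, x₂, x₃, x₅, x₆ }, { x₁, x₂, x₄, x₅, x₆ }, { x₁, x₃, x₄, x₅, x₆ }, { x₂, x₃, x₄, x₅, x₆ }, X }

Derivation:
Start: 𝒢 ∪ {∅, X} = { ∅, { x₃ }, { x₅ }, { x₂, x₄ }, { x₄, x₆ }, X }.
Step 1: 10 new —
  { x₃, x₅ }  = { x₃ } ∪ { x₅ }
  { x₂, x₃, x₄ }  = { x₃ } ∪ { x₂, x₄ }
  { x₂, x₄, x₅ }  = { x₂, x₄ } ∪ { x₅ }
  { x₂, x₄, x₆ }  = { x₄, x₆ } ∪ { x₂, x₄ }
  { x₃, x₄, x₆ }  = { x₃ } ∪ { x₄, x₆ }
  { x₄, x₅, x₆ }  = { x₄, x₆ } ∪ { x₅ }
  { x₁, x₂, x₃, x₅ }  = { x₄, x₆ }ᶜ
  { x₁, x₃, x₅, x₆ }  = { x₂, x₄ }ᶜ
  { x₁, x₂, x₃, x₄, x₆ }  = { x₅ }ᶜ
  { x₁, x₂, x₄, x₅, x₆ }  = { x₃ }ᶜ
Step 2 (14 new):
  { x₁, x₂, x₃ }  = { x₄, x₅, x₆ }ᶜ
  { x₁, x₂, x₅ }  = { x₃, x₄, x₆ }ᶜ
  { x₁, x₃, x₅ }  = { x₂, x₄, x₆ }ᶜ
  { x₁, x₃, x₆ }  = { x₂, x₄, x₅ }ᶜ
  { x₁, x₅, x₆ }  = { x₂, x₃, x₄ }ᶜ
  { x₁, x₂, x₄, x₆ }  = { x₃, x₅ }ᶜ
  { x₂, x₃, x₄, x₅ }  = { x₂, x₃, x₄ } ∪ { x₅ }
  { x₂, x₃, x₄, x₆ }  = { x₂, x₄, x₆ } ∪ { x₂, x₃, x₄ }
  { x₂, x₄, x₅, x₆ }  = { x₂, x₄, x₆ } ∪ { x₅ }
  { x₃, x₄, x₅, x₆ }  = { x₅ } ∪ { x₃, x₄, x₆ }
  { x₁, x₂, x₃, x₄, x₅ }  = { x₂, x₃, x₄ } ∪ { x₁, x₂, x₃, x₅ }
  { x₁, x₂, x₃, x₅, x₆ }  = { x₁, x₃, x₅, x₆ } ∪ { x₁, x₂, x₃, x₅ }
  { x₁, x₃, x₄, x₅, x₆ }  = { x₁, x₃, x₅, x₆ } ∪ { x₃, x₄, x₆ }
  { x₂, x₃, x₄, x₅, x₆ }  = { x₂, x₄, x₆ } ∪ { x₃, x₅ }
Step 3: +14 →
  { x₁ }  = { x₂, x₃, x₄, x₅, x₆ }ᶜ
  { x₂ }  = { x₁, x₃, x₄, x₅, x₆ }ᶜ
  { x₄ }  = { x₁, x₂, x₃, x₅, x₆ }ᶜ
  { x₆ }  = { x₁, x₂, x₃, x₄, x₅ }ᶜ
  { x₁, x₂ }  = { x₃, x₄, x₅, x₆ }ᶜ
  { x₁, x₃ }  = { x₂, x₄, x₅, x₆ }ᶜ
  { x₁, x₅ }  = { x₂, x₃, x₄, x₆ }ᶜ
  { x₁, x₆ }  = { x₂, x₃, x₄, x₅ }ᶜ
  { x₁, x₂, x₃, x₄ }  = { x₂, x₃, x₄ } ∪ { x₁, x₂, x₃ }
  { x₁, x₂, x₃, x₆ }  = { x₁, x₂, x₃ } ∪ { x₁, x₃, x₆ }
  { x₁, x₂, x₄, x₅ }  = { x₁, x₂, x₅ } ∪ { x₂, x₄ }
  { x₁, x₂, x₅, x₆ }  = { x₁, x₂, x₅ } ∪ { x₁, x₅, x₆ }
  { x₁, x₃, x₄, x₆ }  = { x₁, x₃, x₆ } ∪ { x₃, x₄, x₆ }
  { x₁, x₄, x₅, x₆ }  = { x₁, x₅, x₆ } ∪ { x₄, x₆ }
Step 4: 17 new —
  { x₁, x₄ }  = { x₄ } ∪ { x₁ }
  { x₂, x₃ }  = { x₁, x₄, x₅, x₆ }ᶜ
  { x₂, x₅ }  = { x₁, x₃, x₄, x₆ }ᶜ
  { x₂, x₆ }  = { x₂ } ∪ { x₆ }
  { x₃, x₄ }  = { x₁, x₂, x₅, x₆ }ᶜ
  { x₃, x₆ }  = { x₁, x₂, x₄, x₅ }ᶜ
  { x₄, x₅ }  = { x₁, x₂, x₃, x₆ }ᶜ
  { x₅, x₆ }  = { x₁, x₂, x₃, x₄ }ᶜ
  { x₁, x₂, x₄ }  = { x₁, x₂ } ∪ { x₄ }
  { x₁, x₂, x₆ }  = { x₁, x₆ } ∪ { x₂ }
  { x₁, x₃, x₄ }  = { x₁, x₃ } ∪ { x₄ }
  { x₁, x₄, x₅ }  = { x₄ } ∪ { x₁, x₅ }
  { x₁, x₄, x₆ }  = { x₁, x₆ } ∪ { x₄ }
  { x₂, x₃, x₅ }  = { x₂ } ∪ { x₃, x₅ }
  { x₃, x₄, x₅ }  = { x₃, x₅ } ∪ { x₄ }
  { x₃, x₅, x₆ }  = { x₃, x₅ } ∪ { x₆ }
  { x₁, x₃, x₄, x₅ }  = { x₁, x₃, x₅ } ∪ { x₄ }
Step 5 adds 3:
  { x₂, x₃, x₆ }  = { x₁, x₄, x₅ }ᶜ
  { x₂, x₅, x₆ }  = { x₁, x₃, x₄ }ᶜ
  { x₂, x₃, x₅, x₆ }  = { x₁, x₄ }ᶜ
Step 6: stable.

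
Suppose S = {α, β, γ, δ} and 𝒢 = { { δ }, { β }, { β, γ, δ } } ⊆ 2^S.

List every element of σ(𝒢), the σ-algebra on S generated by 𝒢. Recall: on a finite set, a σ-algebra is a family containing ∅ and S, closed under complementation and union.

Take S₀ = 𝒢 ∪ {∅, S} = { ∅, { β }, { δ }, { β, γ, δ }, S }.
Step 1 (4 new):
  { α }  = complement { β, γ, δ }
  { β, δ }  = { δ } ∪ { β }
  { α, β, γ }  = complement { δ }
  { α, γ, δ }  = complement { β }
  |family| = 9
Step 2: 4 new —
  { α, β }  = { β } ∪ { α }
  { α, γ }  = complement { β, δ }
  { α, δ }  = { δ } ∪ { α }
  { α, β, δ }  = { β, δ } ∪ { α }
  |family| = 13
Step 3 (3 new):
  { γ }  = complement { α, β, δ }
  { β, γ }  = complement { α, δ }
  { γ, δ }  = complement { α, β }
  |family| = 16
Step 4 adds nothing — fixpoint reached.

|σ(𝒢)| = 16.  σ(𝒢) = { ∅, { α }, { β }, { γ }, { δ }, { α, β }, { α, γ }, { α, δ }, { β, γ }, { β, δ }, { γ, δ }, { α, β, γ }, { α, β, δ }, { α, γ, δ }, { β, γ, δ }, S }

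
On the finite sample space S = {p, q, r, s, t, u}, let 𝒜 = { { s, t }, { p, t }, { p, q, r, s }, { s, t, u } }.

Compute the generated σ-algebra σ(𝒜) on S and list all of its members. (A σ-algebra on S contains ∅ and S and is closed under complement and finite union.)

Start: 𝒜 ∪ {∅, S} = { ∅, { p, t }, { s, t }, { s, t, u }, { p, q, r, s }, S }.
Step 1. New:
  { t, u }  = ᶜ of { p, q, r, s }
  { p, q, r }  = ᶜ of { s, t, u }
  { p, s, t }  = { s, t } ∪ { p, t }
  { p, q, r, u }  = ᶜ of { s, t }
  { p, s, t, u }  = { p, t } ∪ { s, t, u }
  { q, r, s, u }  = ᶜ of { p, t }
  { p, q, r, s, t }  = { s, t } ∪ { p, q, r, s }
  — 13 sets.
Step 2 (8 new):
  { u }  = ᶜ of { p, q, r, s, t }
  { q, r }  = ᶜ of { p, s, t, u }
  { p, t, u }  = { t, u } ∪ { p, t }
  { q, r, u }  = ᶜ of { p, s, t }
  { p, q, r, t }  = { p, q, r } ∪ { p, t }
  { p, q, r, s, u }  = { p, q, r } ∪ { q, r, s, u }
  { p, q, r, t, u }  = { p, q, r } ∪ { t, u }
  { q, r, s, t, u }  = { t, u } ∪ { q, r, s, u }
  — 21 sets.
Step 3 (7 new):
  { p }  = ᶜ of { q, r, s, t, u }
  { s }  = ᶜ of { p, q, r, t, u }
  { t }  = ᶜ of { p, q, r, s, u }
  { s, u }  = ᶜ of { p, q, r, t }
  { q, r, s }  = ᶜ of { p, t, u }
  { q, r, s, t }  = { s, t } ∪ { q, r }
  { q, r, t, u }  = { t, u } ∪ { q, r, u }
  — 28 sets.
Step 4. New:
  { p, s }  = ᶜ of { q, r, t, u }
  { p, u }  = ᶜ of { q, r, s, t }
  { p, s, u }  = { p } ∪ { s, u }
  { q, r, t }  = { t } ∪ { q, r }
  — 32 sets.
Step 5: already closed under ᶜ and ∪.

|σ(𝒜)| = 32.  σ(𝒜) = { ∅, { p }, { s }, { t }, { u }, { p, s }, { p, t }, { p, u }, { q, r }, { s, t }, { s, u }, { t, u }, { p, q, r }, { p, s, t }, { p, s, u }, { p, t, u }, { q, r, s }, { q, r, t }, { q, r, u }, { s, t, u }, { p, q, r, s }, { p, q, r, t }, { p, q, r, u }, { p, s, t, u }, { q, r, s, t }, { q, r, s, u }, { q, r, t, u }, { p, q, r, s, t }, { p, q, r, s, u }, { p, q, r, t, u }, { q, r, s, t, u }, S }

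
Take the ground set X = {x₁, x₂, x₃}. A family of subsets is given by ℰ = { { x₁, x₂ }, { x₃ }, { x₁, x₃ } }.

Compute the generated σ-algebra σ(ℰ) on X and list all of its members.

Begin from { {}, { x₃ }, { x₁, x₂ }, { x₁, x₃ }, X } (that is, ℰ plus ∅ and X).
Pass 1: 1 new —
  { x₂ }  = ᶜ of { x₁, x₃ }
  — 6 sets.
Pass 2: 1 new —
  { x₂, x₃ }  = { x₃ } ∪ { x₂ }
  — 7 sets.
Pass 3: 1 new —
  { x₁ }  = ᶜ of { x₂, x₃ }
  — 8 sets.
After Pass 4 the family is unchanged; done.

|σ(ℰ)| = 8.  σ(ℰ) = { {}, { x₁ }, { x₂ }, { x₃ }, { x₁, x₂ }, { x₁, x₃ }, { x₂, x₃ }, X }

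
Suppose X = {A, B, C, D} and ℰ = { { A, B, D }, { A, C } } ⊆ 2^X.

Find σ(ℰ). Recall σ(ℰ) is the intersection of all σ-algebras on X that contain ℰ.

Seed the family with ℰ together with ∅ and X: { {}, { A, C }, { A, B, D }, X }.
Round 1: 2 new —
  { C }  = X∖{ A, B, D }
  { B, D }  = X∖{ A, C }
  |family| = 6
Round 2 adds 1:
  { B, C, D }  = { C } ∪ { B, D }
  |family| = 7
Round 3: +1 →
  { A }  = X∖{ B, C, D }
  |family| = 8
Round 4: stable.

Therefore σ(ℰ) = { {}, { A }, { C }, { A, C }, { B, D }, { A, B, D }, { B, C, D }, X } (|σ(ℰ)| = 8).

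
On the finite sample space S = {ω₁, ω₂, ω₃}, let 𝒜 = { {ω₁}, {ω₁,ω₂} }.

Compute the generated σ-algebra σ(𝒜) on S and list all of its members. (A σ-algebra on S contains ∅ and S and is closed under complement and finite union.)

|σ(𝒜)| = 8.  σ(𝒜) = { {}, {ω₁}, {ω₂}, {ω₃}, {ω₁,ω₂}, {ω₁,ω₃}, {ω₂,ω₃}, S }

Derivation:
Take S₀ = 𝒜 ∪ {∅, S} = { {}, {ω₁}, {ω₁,ω₂}, S }.
Iteration 1: 2 new —
  {ω₃}  = ᶜ of {ω₁,ω₂}
  {ω₂,ω₃}  = ᶜ of {ω₁}
  — 6 sets.
Iteration 2 adds 1:
  {ω₁,ω₃}  = {ω₃} ∪ {ω₁}
  — 7 sets.
Iteration 3 adds 1:
  {ω₂}  = ᶜ of {ω₁,ω₃}
  — 8 sets.
Iteration 4: closed — nothing new.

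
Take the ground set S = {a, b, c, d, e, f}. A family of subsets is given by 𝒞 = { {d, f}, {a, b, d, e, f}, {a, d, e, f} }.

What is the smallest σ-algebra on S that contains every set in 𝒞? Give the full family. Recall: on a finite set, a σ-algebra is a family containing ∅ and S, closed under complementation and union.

Start: 𝒞 ∪ {∅, S} = { {}, {d, f}, {a, d, e, f}, {a, b, d, e, f}, S }.
Round 1: 3 new —
  {c}  = S∖{a, b, d, e, f}
  {b, c}  = S∖{a, d, e, f}
  {a, b, c, e}  = S∖{d, f}
  [8 total]
Round 2: +3 →
  {c, d, f}  = {c} ∪ {d, f}
  {b, c, d, f}  = {d, f} ∪ {b, c}
  {a, c, d, e, f}  = {a, d, e, f} ∪ {c}
  [11 total]
Round 3. New:
  {b}  = S∖{a, c, d, e, f}
  {a, e}  = S∖{b, c, d, f}
  {a, b, e}  = S∖{c, d, f}
  [14 total]
Round 4: +2 →
  {a, c, e}  = {c} ∪ {a, e}
  {b, d, f}  = {b} ∪ {d, f}
  [16 total]
Round 5: already closed under ᶜ and ∪.

|σ(𝒞)| = 16.  σ(𝒞) = { {}, {b}, {c}, {a, e}, {b, c}, {d, f}, {a, b, e}, {a, c, e}, {b, d, f}, {c, d, f}, {a, b, c, e}, {a, d, e, f}, {b, c, d, f}, {a, b, d, e, f}, {a, c, d, e, f}, S }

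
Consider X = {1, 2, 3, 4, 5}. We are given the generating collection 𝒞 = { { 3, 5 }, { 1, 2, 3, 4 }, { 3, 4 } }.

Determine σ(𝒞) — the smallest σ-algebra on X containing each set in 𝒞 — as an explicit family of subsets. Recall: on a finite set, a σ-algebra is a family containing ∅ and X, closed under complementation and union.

Take S₀ = 𝒞 ∪ {∅, X} = { {}, { 3, 4 }, { 3, 5 }, { 1, 2, 3, 4 }, X }.
Round 1. New:
  { 5 }  = X∖{ 1, 2, 3, 4 }
  { 1, 2, 4 }  = X∖{ 3, 5 }
  { 1, 2, 5 }  = X∖{ 3, 4 }
  { 3, 4, 5 }  = { 3, 4 } ∪ { 3, 5 }
  [9 total]
Round 2: +3 →
  { 1, 2 }  = X∖{ 3, 4, 5 }
  { 1, 2, 3, 5 }  = { 1, 2, 5 } ∪ { 3, 5 }
  { 1, 2, 4, 5 }  = { 1, 2, 4 } ∪ { 5 }
  [12 total]
Round 3. New:
  { 3 }  = X∖{ 1, 2, 4, 5 }
  { 4 }  = X∖{ 1, 2, 3, 5 }
  [14 total]
Round 4 adds 2:
  { 4, 5 }  = { 4 } ∪ { 5 }
  { 1, 2, 3 }  = { 3 } ∪ { 1, 2 }
  [16 total]
Round 5 adds nothing — fixpoint reached.

Hence σ(𝒞) has 16 members: { {}, { 3 }, { 4 }, { 5 }, { 1, 2 }, { 3, 4 }, { 3, 5 }, { 4, 5 }, { 1, 2, 3 }, { 1, 2, 4 }, { 1, 2, 5 }, { 3, 4, 5 }, { 1, 2, 3, 4 }, { 1, 2, 3, 5 }, { 1, 2, 4, 5 }, X }.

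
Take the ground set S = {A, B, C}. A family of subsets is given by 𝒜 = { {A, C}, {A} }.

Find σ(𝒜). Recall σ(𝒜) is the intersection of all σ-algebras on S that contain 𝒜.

Seed the family with 𝒜 together with ∅ and S: { ∅, {A}, {A, C}, S }.
Step 1 (2 new):
  {B}  = complement {A, C}
  {B, C}  = complement {A}
  |family| = 6
Step 2: 1 new —
  {A, B}  = {B} ∪ {A}
  |family| = 7
Step 3: +1 →
  {C}  = complement {A, B}
  |family| = 8
Step 4: closed — nothing new.

Hence σ(𝒜) has 8 members: { ∅, {A}, {B}, {C}, {A, B}, {A, C}, {B, C}, S }.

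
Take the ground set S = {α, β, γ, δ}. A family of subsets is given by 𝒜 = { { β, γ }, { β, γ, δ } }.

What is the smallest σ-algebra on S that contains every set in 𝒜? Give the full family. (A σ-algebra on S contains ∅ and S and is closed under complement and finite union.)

|σ(𝒜)| = 8.  σ(𝒜) = { {  }, { α }, { δ }, { α, δ }, { β, γ }, { α, β, γ }, { β, γ, δ }, S }

Derivation:
Initial family (4 sets): { {  }, { β, γ }, { β, γ, δ }, S }.
Round 1: +2 →
  { α }  = { β, γ, δ }ᶜ
  { α, δ }  = { β, γ }ᶜ
  (now 6)
Round 2: 1 new —
  { α, β, γ }  = { β, γ } ∪ { α }
  (now 7)
Round 3. New:
  { δ }  = { α, β, γ }ᶜ
  (now 8)
Round 4: no new sets; the family is a σ-algebra.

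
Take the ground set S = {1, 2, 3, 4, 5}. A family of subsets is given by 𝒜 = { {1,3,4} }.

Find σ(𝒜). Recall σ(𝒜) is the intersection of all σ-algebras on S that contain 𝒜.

Seed the family with 𝒜 together with ∅ and S: { {}, {1,3,4}, S }.
Round 1: +1 →
  {2,5}  = ᶜ of {1,3,4}
  — 4 sets.
After Round 2 the family is unchanged; done.

Hence σ(𝒜) has 4 members: { {}, {2,5}, {1,3,4}, S }.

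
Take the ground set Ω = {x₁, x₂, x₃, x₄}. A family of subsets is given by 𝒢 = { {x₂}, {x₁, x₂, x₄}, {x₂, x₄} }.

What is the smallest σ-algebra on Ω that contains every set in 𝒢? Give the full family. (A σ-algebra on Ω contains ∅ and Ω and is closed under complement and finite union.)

Answer: σ(𝒢) = { ∅, {x₁}, {x₂}, {x₃}, {x₄}, {x₁, x₂}, {x₁, x₃}, {x₁, x₄}, {x₂, x₃}, {x₂, x₄}, {x₃, x₄}, {x₁, x₂, x₃}, {x₁, x₂, x₄}, {x₁, x₃, x₄}, {x₂, x₃, x₄}, Ω }

Working:
Begin from { ∅, {x₂}, {x₂, x₄}, {x₁, x₂, x₄}, Ω } (that is, 𝒢 plus ∅ and Ω).
Iteration 1: +3 →
  {x₃}  = {x₁, x₂, x₄}ᶜ
  {x₁, x₃}  = {x₂, x₄}ᶜ
  {x₁, x₃, x₄}  = {x₂}ᶜ
  (now 8)
Iteration 2: +3 →
  {x₂, x₃}  = {x₃} ∪ {x₂}
  {x₁, x₂, x₃}  = {x₂} ∪ {x₁, x₃}
  {x₂, x₃, x₄}  = {x₃} ∪ {x₂, x₄}
  (now 11)
Iteration 3 (3 new):
  {x₁}  = {x₂, x₃, x₄}ᶜ
  {x₄}  = {x₁, x₂, x₃}ᶜ
  {x₁, x₄}  = {x₂, x₃}ᶜ
  (now 14)
Iteration 4 (2 new):
  {x₁, x₂}  = {x₂} ∪ {x₁}
  {x₃, x₄}  = {x₃} ∪ {x₄}
  (now 16)
After Iteration 5 the family is unchanged; done.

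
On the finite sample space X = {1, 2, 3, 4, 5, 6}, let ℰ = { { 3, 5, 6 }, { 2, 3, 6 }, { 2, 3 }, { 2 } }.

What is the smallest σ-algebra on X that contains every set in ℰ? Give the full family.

σ(ℰ) (32 sets): { ∅, { 2 }, { 3 }, { 5 }, { 6 }, { 1, 4 }, { 2, 3 }, { 2, 5 }, { 2, 6 }, { 3, 5 }, { 3, 6 }, { 5, 6 }, { 1, 2, 4 }, { 1, 3, 4 }, { 1, 4, 5 }, { 1, 4, 6 }, { 2, 3, 5 }, { 2, 3, 6 }, { 2, 5, 6 }, { 3, 5, 6 }, { 1, 2, 3, 4 }, { 1, 2, 4, 5 }, { 1, 2, 4, 6 }, { 1, 3, 4, 5 }, { 1, 3, 4, 6 }, { 1, 4, 5, 6 }, { 2, 3, 5, 6 }, { 1, 2, 3, 4, 5 }, { 1, 2, 3, 4, 6 }, { 1, 2, 4, 5, 6 }, { 1, 3, 4, 5, 6 }, X }

Derivation:
Seed the family with ℰ together with ∅ and X: { ∅, { 2 }, { 2, 3 }, { 2, 3, 6 }, { 3, 5, 6 }, X }.
Iteration 1: 5 new —
  { 1, 2, 4 }  = ᶜ of { 3, 5, 6 }
  { 1, 4, 5 }  = ᶜ of { 2, 3, 6 }
  { 1, 4, 5, 6 }  = ᶜ of { 2, 3 }
  { 2, 3, 5, 6 }  = { 2, 3 } ∪ { 3, 5, 6 }
  { 1, 3, 4, 5, 6 }  = ᶜ of { 2 }
Iteration 2 (6 new):
  { 1, 4 }  = ᶜ of { 2, 3, 5, 6 }
  { 1, 2, 3, 4 }  = { 1, 2, 4 } ∪ { 2, 3 }
  { 1, 2, 4, 5 }  = { 1, 4, 5 } ∪ { 2 }
  { 1, 2, 3, 4, 5 }  = { 1, 4, 5 } ∪ { 2, 3 }
  { 1, 2, 3, 4, 6 }  = { 2, 3, 6 } ∪ { 1, 2, 4 }
  { 1, 2, 4, 5, 6 }  = { 1, 4, 5, 6 } ∪ { 2 }
Iteration 3 (5 new):
  { 3 }  = ᶜ of { 1, 2, 4, 5, 6 }
  { 5 }  = ᶜ of { 1, 2, 3, 4, 6 }
  { 6 }  = ᶜ of { 1, 2, 3, 4, 5 }
  { 3, 6 }  = ᶜ of { 1, 2, 4, 5 }
  { 5, 6 }  = ᶜ of { 1, 2, 3, 4 }
Iteration 4 adds 10:
  { 2, 5 }  = { 2 } ∪ { 5 }
  { 2, 6 }  = { 2 } ∪ { 6 }
  { 3, 5 }  = { 5 } ∪ { 3 }
  { 1, 3, 4 }  = { 3 } ∪ { 1, 4 }
  { 1, 4, 6 }  = { 6 } ∪ { 1, 4 }
  { 2, 3, 5 }  = { 5 } ∪ { 2, 3 }
  { 2, 5, 6 }  = { 5, 6 } ∪ { 2 }
  { 1, 2, 4, 6 }  = { 6 } ∪ { 1, 2, 4 }
  { 1, 3, 4, 5 }  = { 1, 4, 5 } ∪ { 3 }
  { 1, 3, 4, 6 }  = { 1, 4 } ∪ { 3, 6 }
Iteration 5: already closed under ᶜ and ∪.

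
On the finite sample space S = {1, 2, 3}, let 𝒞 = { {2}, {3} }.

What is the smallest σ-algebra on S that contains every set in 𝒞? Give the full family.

Initial family (4 sets): { {}, {2}, {3}, S }.
Pass 1: 3 new —
  {1,2}  = {3}ᶜ
  {1,3}  = {2}ᶜ
  {2,3}  = {3} ∪ {2}
  [7 total]
Pass 2 adds 1:
  {1}  = {2,3}ᶜ
  [8 total]
Pass 3: already closed under ᶜ and ∪.

σ(𝒞) = { {}, {1}, {2}, {3}, {1,2}, {1,3}, {2,3}, S }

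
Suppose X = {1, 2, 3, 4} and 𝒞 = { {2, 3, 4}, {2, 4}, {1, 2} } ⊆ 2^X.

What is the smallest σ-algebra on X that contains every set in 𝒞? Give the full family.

Take S₀ = 𝒞 ∪ {∅, X} = { {}, {1, 2}, {2, 4}, {2, 3, 4}, X }.
Step 1 adds 4:
  {1}  = complement {2, 3, 4}
  {1, 3}  = complement {2, 4}
  {3, 4}  = complement {1, 2}
  {1, 2, 4}  = {1, 2} ∪ {2, 4}
  [9 total]
Step 2 (3 new):
  {3}  = complement {1, 2, 4}
  {1, 2, 3}  = {1, 2} ∪ {1, 3}
  {1, 3, 4}  = {3, 4} ∪ {1, 3}
  [12 total]
Step 3: +2 →
  {2}  = complement {1, 3, 4}
  {4}  = complement {1, 2, 3}
  [14 total]
Step 4 adds 2:
  {1, 4}  = {4} ∪ {1}
  {2, 3}  = {3} ∪ {2}
  [16 total]
Step 5 adds nothing — fixpoint reached.

Therefore σ(𝒞) = { {}, {1}, {2}, {3}, {4}, {1, 2}, {1, 3}, {1, 4}, {2, 3}, {2, 4}, {3, 4}, {1, 2, 3}, {1, 2, 4}, {1, 3, 4}, {2, 3, 4}, X } (|σ(𝒞)| = 16).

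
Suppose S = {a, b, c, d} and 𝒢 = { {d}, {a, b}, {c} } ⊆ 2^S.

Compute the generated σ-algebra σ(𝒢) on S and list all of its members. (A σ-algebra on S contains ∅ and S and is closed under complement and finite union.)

Start: 𝒢 ∪ {∅, S} = { {}, {c}, {d}, {a, b}, S }.
Step 1 (3 new):
  {c, d}  = complement {a, b}
  {a, b, c}  = complement {d}
  {a, b, d}  = complement {c}
  |family| = 8
After Step 2 the family is unchanged; done.

σ(𝒢) = { {}, {c}, {d}, {a, b}, {c, d}, {a, b, c}, {a, b, d}, S }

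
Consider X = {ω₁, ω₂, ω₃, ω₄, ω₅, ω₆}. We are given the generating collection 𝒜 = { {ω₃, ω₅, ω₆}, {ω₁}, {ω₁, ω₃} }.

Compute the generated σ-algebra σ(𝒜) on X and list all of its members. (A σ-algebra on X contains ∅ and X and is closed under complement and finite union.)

|σ(𝒜)| = 16.  σ(𝒜) = { {}, {ω₁}, {ω₃}, {ω₁, ω₃}, {ω₂, ω₄}, {ω₅, ω₆}, {ω₁, ω₂, ω₄}, {ω₁, ω₅, ω₆}, {ω₂, ω₃, ω₄}, {ω₃, ω₅, ω₆}, {ω₁, ω₂, ω₃, ω₄}, {ω₁, ω₃, ω₅, ω₆}, {ω₂, ω₄, ω₅, ω₆}, {ω₁, ω₂, ω₄, ω₅, ω₆}, {ω₂, ω₃, ω₄, ω₅, ω₆}, X }

Working:
Seed the family with 𝒜 together with ∅ and X: { {}, {ω₁}, {ω₁, ω₃}, {ω₃, ω₅, ω₆}, X }.
Iteration 1: 4 new —
  {ω₁, ω₂, ω₄}  = X∖{ω₃, ω₅, ω₆}
  {ω₁, ω₃, ω₅, ω₆}  = {ω₁, ω₃} ∪ {ω₃, ω₅, ω₆}
  {ω₂, ω₄, ω₅, ω₆}  = X∖{ω₁, ω₃}
  {ω₂, ω₃, ω₄, ω₅, ω₆}  = X∖{ω₁}
  [9 total]
Iteration 2. New:
  {ω₂, ω₄}  = X∖{ω₁, ω₃, ω₅, ω₆}
  {ω₁, ω₂, ω₃, ω₄}  = {ω₁, ω₂, ω₄} ∪ {ω₁, ω₃}
  {ω₁, ω₂, ω₄, ω₅, ω₆}  = {ω₁, ω₂, ω₄} ∪ {ω₂, ω₄, ω₅, ω₆}
  [12 total]
Iteration 3. New:
  {ω₃}  = X∖{ω₁, ω₂, ω₄, ω₅, ω₆}
  {ω₅, ω₆}  = X∖{ω₁, ω₂, ω₃, ω₄}
  [14 total]
Iteration 4 (2 new):
  {ω₁, ω₅, ω₆}  = {ω₅, ω₆} ∪ {ω₁}
  {ω₂, ω₃, ω₄}  = {ω₃} ∪ {ω₂, ω₄}
  [16 total]
Iteration 5: no new sets; the family is a σ-algebra.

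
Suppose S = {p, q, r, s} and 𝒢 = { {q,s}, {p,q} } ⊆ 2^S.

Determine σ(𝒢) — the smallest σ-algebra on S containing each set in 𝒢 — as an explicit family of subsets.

σ(𝒢) = { ∅, {p}, {q}, {r}, {s}, {p,q}, {p,r}, {p,s}, {q,r}, {q,s}, {r,s}, {p,q,r}, {p,q,s}, {p,r,s}, {q,r,s}, S }

Working:
Start: 𝒢 ∪ {∅, S} = { ∅, {p,q}, {q,s}, S }.
Round 1 (3 new):
  {p,r}  = ᶜ of {q,s}
  {r,s}  = ᶜ of {p,q}
  {p,q,s}  = {p,q} ∪ {q,s}
Round 2: 4 new —
  {r}  = ᶜ of {p,q,s}
  {p,q,r}  = {p,q} ∪ {p,r}
  {p,r,s}  = {r,s} ∪ {p,r}
  {q,r,s}  = {r,s} ∪ {q,s}
Round 3 (3 new):
  {p}  = ᶜ of {q,r,s}
  {q}  = ᶜ of {p,r,s}
  {s}  = ᶜ of {p,q,r}
Round 4 adds 2:
  {p,s}  = {s} ∪ {p}
  {q,r}  = {r} ∪ {q}
Round 5 adds nothing — fixpoint reached.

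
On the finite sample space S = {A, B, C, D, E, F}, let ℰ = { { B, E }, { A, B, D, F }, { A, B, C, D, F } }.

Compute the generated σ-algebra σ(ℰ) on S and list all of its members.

Answer: σ(ℰ) = { {}, { B }, { C }, { E }, { B, C }, { B, E }, { C, E }, { A, D, F }, { B, C, E }, { A, B, D, F }, { A, C, D, F }, { A, D, E, F }, { A, B, C, D, F }, { A, B, D, E, F }, { A, C, D, E, F }, S }

Working:
Initial family (5 sets): { {}, { B, E }, { A, B, D, F }, { A, B, C, D, F }, S }.
Iteration 1: 4 new —
  { E }  = S∖{ A, B, C, D, F }
  { C, E }  = S∖{ A, B, D, F }
  { A, C, D, F }  = S∖{ B, E }
  { A, B, D, E, F }  = { B, E } ∪ { A, B, D, F }
  — 9 sets.
Iteration 2: +3 →
  { C }  = S∖{ A, B, D, E, F }
  { B, C, E }  = { B, E } ∪ { C, E }
  { A, C, D, E, F }  = { E } ∪ { A, C, D, F }
  — 12 sets.
Iteration 3: 2 new —
  { B }  = S∖{ A, C, D, E, F }
  { A, D, F }  = S∖{ B, C, E }
  — 14 sets.
Iteration 4 (2 new):
  { B, C }  = { C } ∪ { B }
  { A, D, E, F }  = { A, D, F } ∪ { E }
  — 16 sets.
Iteration 5: closed — nothing new.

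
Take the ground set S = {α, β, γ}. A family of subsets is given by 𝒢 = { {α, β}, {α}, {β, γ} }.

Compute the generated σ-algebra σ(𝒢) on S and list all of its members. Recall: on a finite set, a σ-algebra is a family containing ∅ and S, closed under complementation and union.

Take S₀ = 𝒢 ∪ {∅, S} = { {}, {α}, {α, β}, {β, γ}, S }.
Round 1. New:
  {γ}  = complement {α, β}
  [6 total]
Round 2. New:
  {α, γ}  = {γ} ∪ {α}
  [7 total]
Round 3: +1 →
  {β}  = complement {α, γ}
  [8 total]
Round 4: already closed under ᶜ and ∪.

|σ(𝒢)| = 8.  σ(𝒢) = { {}, {α}, {β}, {γ}, {α, β}, {α, γ}, {β, γ}, S }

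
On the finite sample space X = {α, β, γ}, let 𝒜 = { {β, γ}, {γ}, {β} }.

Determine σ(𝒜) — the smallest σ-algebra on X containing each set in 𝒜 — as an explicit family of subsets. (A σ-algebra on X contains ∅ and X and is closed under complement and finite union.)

σ(𝒜) (8 sets): { {}, {α}, {β}, {γ}, {α, β}, {α, γ}, {β, γ}, X }

Check:
Start: 𝒜 ∪ {∅, X} = { {}, {β}, {γ}, {β, γ}, X }.
Iteration 1. New:
  {α}  = X∖{β, γ}
  {α, β}  = X∖{γ}
  {α, γ}  = X∖{β}
  [8 total]
Iteration 2: no new sets; the family is a σ-algebra.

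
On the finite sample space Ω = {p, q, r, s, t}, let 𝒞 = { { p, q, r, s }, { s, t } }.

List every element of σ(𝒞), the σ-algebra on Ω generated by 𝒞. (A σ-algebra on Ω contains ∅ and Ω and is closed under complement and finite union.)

Answer: σ(𝒞) = { {  }, { s }, { t }, { s, t }, { p, q, r }, { p, q, r, s }, { p, q, r, t }, Ω }

Derivation:
Initial family (4 sets): { {  }, { s, t }, { p, q, r, s }, Ω }.
Step 1: +2 →
  { t }  = complement { p, q, r, s }
  { p, q, r }  = complement { s, t }
  — 6 sets.
Step 2: 1 new —
  { p, q, r, t }  = { p, q, r } ∪ { t }
  — 7 sets.
Step 3: 1 new —
  { s }  = complement { p, q, r, t }
  — 8 sets.
Step 4: closed — nothing new.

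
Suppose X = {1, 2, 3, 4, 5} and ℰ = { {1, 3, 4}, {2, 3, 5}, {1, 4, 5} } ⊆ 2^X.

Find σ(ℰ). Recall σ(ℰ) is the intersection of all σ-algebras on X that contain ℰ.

Seed the family with ℰ together with ∅ and X: { ∅, {1, 3, 4}, {1, 4, 5}, {2, 3, 5}, X }.
Step 1 (4 new):
  {1, 4}  = X∖{2, 3, 5}
  {2, 3}  = X∖{1, 4, 5}
  {2, 5}  = X∖{1, 3, 4}
  {1, 3, 4, 5}  = {1, 4, 5} ∪ {1, 3, 4}
  — 9 sets.
Step 2: +3 →
  {2}  = X∖{1, 3, 4, 5}
  {1, 2, 3, 4}  = {1, 3, 4} ∪ {2, 3}
  {1, 2, 4, 5}  = {1, 4, 5} ∪ {2, 5}
  — 12 sets.
Step 3 (3 new):
  {3}  = X∖{1, 2, 4, 5}
  {5}  = X∖{1, 2, 3, 4}
  {1, 2, 4}  = {1, 4} ∪ {2}
  — 15 sets.
Step 4: +1 →
  {3, 5}  = X∖{1, 2, 4}
  — 16 sets.
Step 5 adds nothing — fixpoint reached.

Hence σ(ℰ) has 16 members: { ∅, {2}, {3}, {5}, {1, 4}, {2, 3}, {2, 5}, {3, 5}, {1, 2, 4}, {1, 3, 4}, {1, 4, 5}, {2, 3, 5}, {1, 2, 3, 4}, {1, 2, 4, 5}, {1, 3, 4, 5}, X }.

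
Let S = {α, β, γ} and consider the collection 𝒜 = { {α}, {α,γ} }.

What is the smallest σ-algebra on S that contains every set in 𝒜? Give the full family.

Initial family (4 sets): { {}, {α}, {α,γ}, S }.
Pass 1: 2 new —
  {β}  = ᶜ of {α,γ}
  {β,γ}  = ᶜ of {α}
  |family| = 6
Pass 2 adds 1:
  {α,β}  = {β} ∪ {α}
  |family| = 7
Pass 3: 1 new —
  {γ}  = ᶜ of {α,β}
  |family| = 8
Pass 4: already closed under ᶜ and ∪.

Therefore σ(𝒜) = { {}, {α}, {β}, {γ}, {α,β}, {α,γ}, {β,γ}, S } (|σ(𝒜)| = 8).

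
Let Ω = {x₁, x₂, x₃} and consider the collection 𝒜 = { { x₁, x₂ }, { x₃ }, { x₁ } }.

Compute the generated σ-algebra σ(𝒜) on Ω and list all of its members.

σ(𝒜) (8 sets): { ∅, { x₁ }, { x₂ }, { x₃ }, { x₁, x₂ }, { x₁, x₃ }, { x₂, x₃ }, Ω }

Derivation:
Initial family (5 sets): { ∅, { x₁ }, { x₃ }, { x₁, x₂ }, Ω }.
Step 1: +2 →
  { x₁, x₃ }  = { x₃ } ∪ { x₁ }
  { x₂, x₃ }  = Ω∖{ x₁ }
  |family| = 7
Step 2: 1 new —
  { x₂ }  = Ω∖{ x₁, x₃ }
  |family| = 8
Step 3: no new sets; the family is a σ-algebra.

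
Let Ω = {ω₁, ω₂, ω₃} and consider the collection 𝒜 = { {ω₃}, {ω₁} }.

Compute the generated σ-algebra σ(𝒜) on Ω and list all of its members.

Answer: σ(𝒜) = { {}, {ω₁}, {ω₂}, {ω₃}, {ω₁, ω₂}, {ω₁, ω₃}, {ω₂, ω₃}, Ω }

Derivation:
Seed the family with 𝒜 together with ∅ and Ω: { {}, {ω₁}, {ω₃}, Ω }.
Step 1: 3 new —
  {ω₁, ω₂}  = complement {ω₃}
  {ω₁, ω₃}  = {ω₃} ∪ {ω₁}
  {ω₂, ω₃}  = complement {ω₁}
  — 7 sets.
Step 2 adds 1:
  {ω₂}  = complement {ω₁, ω₃}
  — 8 sets.
Step 3: already closed under ᶜ and ∪.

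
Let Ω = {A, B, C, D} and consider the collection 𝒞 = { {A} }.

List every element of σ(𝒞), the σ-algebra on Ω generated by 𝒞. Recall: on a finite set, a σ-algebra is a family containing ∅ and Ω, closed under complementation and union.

σ(𝒞) = { ∅, {A}, {B,C,D}, Ω }

Working:
Begin from { ∅, {A}, Ω } (that is, 𝒞 plus ∅ and Ω).
Pass 1. New:
  {B,C,D}  = Ω∖{A}
  (now 4)
After Pass 2 the family is unchanged; done.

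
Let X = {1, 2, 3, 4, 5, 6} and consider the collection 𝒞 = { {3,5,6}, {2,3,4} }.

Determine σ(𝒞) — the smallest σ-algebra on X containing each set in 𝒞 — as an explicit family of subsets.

|σ(𝒞)| = 16.  σ(𝒞) = { {}, {1}, {3}, {1,3}, {2,4}, {5,6}, {1,2,4}, {1,5,6}, {2,3,4}, {3,5,6}, {1,2,3,4}, {1,3,5,6}, {2,4,5,6}, {1,2,4,5,6}, {2,3,4,5,6}, X }

Trace:
Seed the family with 𝒞 together with ∅ and X: { {}, {2,3,4}, {3,5,6}, X }.
Round 1. New:
  {1,2,4}  = complement {3,5,6}
  {1,5,6}  = complement {2,3,4}
  {2,3,4,5,6}  = {2,3,4} ∪ {3,5,6}
  (now 7)
Round 2 (4 new):
  {1}  = complement {2,3,4,5,6}
  {1,2,3,4}  = {2,3,4} ∪ {1,2,4}
  {1,3,5,6}  = {1,5,6} ∪ {3,5,6}
  {1,2,4,5,6}  = {1,5,6} ∪ {1,2,4}
  (now 11)
Round 3 (3 new):
  {3}  = complement {1,2,4,5,6}
  {2,4}  = complement {1,3,5,6}
  {5,6}  = complement {1,2,3,4}
  (now 14)
Round 4. New:
  {1,3}  = {3} ∪ {1}
  {2,4,5,6}  = {5,6} ∪ {2,4}
  (now 16)
Round 5: closed — nothing new.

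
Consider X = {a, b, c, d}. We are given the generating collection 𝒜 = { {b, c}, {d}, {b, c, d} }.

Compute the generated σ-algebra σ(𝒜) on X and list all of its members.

|σ(𝒜)| = 8.  σ(𝒜) = { ∅, {a}, {d}, {a, d}, {b, c}, {a, b, c}, {b, c, d}, X }

Derivation:
Initial family (5 sets): { ∅, {d}, {b, c}, {b, c, d}, X }.
Pass 1: 3 new —
  {a}  = X∖{b, c, d}
  {a, d}  = X∖{b, c}
  {a, b, c}  = X∖{d}
  |family| = 8
Pass 2: no new sets; the family is a σ-algebra.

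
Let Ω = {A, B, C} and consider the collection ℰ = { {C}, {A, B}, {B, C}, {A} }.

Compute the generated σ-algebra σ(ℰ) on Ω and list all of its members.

Seed the family with ℰ together with ∅ and Ω: { {}, {A}, {C}, {A, B}, {B, C}, Ω }.
Pass 1: +1 →
  {A, C}  = {C} ∪ {A}
Pass 2. New:
  {B}  = {A, C}ᶜ
Pass 3: stable.

σ(ℰ) = { {}, {A}, {B}, {C}, {A, B}, {A, C}, {B, C}, Ω }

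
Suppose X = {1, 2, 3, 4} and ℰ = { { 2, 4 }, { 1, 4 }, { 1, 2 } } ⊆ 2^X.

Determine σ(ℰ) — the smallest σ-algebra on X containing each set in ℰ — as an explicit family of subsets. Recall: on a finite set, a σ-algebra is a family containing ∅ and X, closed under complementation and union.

Take S₀ = ℰ ∪ {∅, X} = { {  }, { 1, 2 }, { 1, 4 }, { 2, 4 }, X }.
Pass 1: +4 →
  { 1, 3 }  = X∖{ 2, 4 }
  { 2, 3 }  = X∖{ 1, 4 }
  { 3, 4 }  = X∖{ 1, 2 }
  { 1, 2, 4 }  = { 1, 4 } ∪ { 1, 2 }
  — 9 sets.
Pass 2: 4 new —
  { 3 }  = X∖{ 1, 2, 4 }
  { 1, 2, 3 }  = { 1, 2 } ∪ { 2, 3 }
  { 1, 3, 4 }  = { 3, 4 } ∪ { 1, 4 }
  { 2, 3, 4 }  = { 3, 4 } ∪ { 2, 3 }
  — 13 sets.
Pass 3. New:
  { 1 }  = X∖{ 2, 3, 4 }
  { 2 }  = X∖{ 1, 3, 4 }
  { 4 }  = X∖{ 1, 2, 3 }
  — 16 sets.
Pass 4: stable.

Therefore σ(ℰ) = { {  }, { 1 }, { 2 }, { 3 }, { 4 }, { 1, 2 }, { 1, 3 }, { 1, 4 }, { 2, 3 }, { 2, 4 }, { 3, 4 }, { 1, 2, 3 }, { 1, 2, 4 }, { 1, 3, 4 }, { 2, 3, 4 }, X } (|σ(ℰ)| = 16).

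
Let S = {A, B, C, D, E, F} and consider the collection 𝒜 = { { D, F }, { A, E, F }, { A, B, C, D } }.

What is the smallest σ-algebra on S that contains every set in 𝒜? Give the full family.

Initial family (5 sets): { ∅, { D, F }, { A, E, F }, { A, B, C, D }, S }.
Iteration 1: 5 new —
  { E, F }  = ᶜ of { A, B, C, D }
  { B, C, D }  = ᶜ of { A, E, F }
  { A, B, C, E }  = ᶜ of { D, F }
  { A, D, E, F }  = { A, E, F } ∪ { D, F }
  { A, B, C, D, F }  = { A, B, C, D } ∪ { D, F }
  — 10 sets.
Iteration 2: +7 →
  { E }  = ᶜ of { A, B, C, D, F }
  { B, C }  = ᶜ of { A, D, E, F }
  { D, E, F }  = { E, F } ∪ { D, F }
  { B, C, D, F }  = { B, C, D } ∪ { D, F }
  { A, B, C, D, E }  = { B, C, D } ∪ { A, B, C, E }
  { A, B, C, E, F }  = { E, F } ∪ { A, B, C, E }
  { B, C, D, E, F }  = { B, C, D } ∪ { E, F }
  — 17 sets.
Iteration 3 (8 new):
  { A }  = ᶜ of { B, C, D, E, F }
  { D }  = ᶜ of { A, B, C, E, F }
  { F }  = ᶜ of { A, B, C, D, E }
  { A, E }  = ᶜ of { B, C, D, F }
  { A, B, C }  = ᶜ of { D, E, F }
  { B, C, E }  = { B, C } ∪ { E }
  { B, C, D, E }  = { B, C, D } ∪ { E }
  { B, C, E, F }  = { B, C } ∪ { E, F }
  — 25 sets.
Iteration 4. New:
  { A, D }  = ᶜ of { B, C, E, F }
  { A, F }  = ᶜ of { B, C, D, E }
  { D, E }  = { E } ∪ { D }
  { A, D, E }  = { A, E } ∪ { D }
  { A, D, F }  = ᶜ of { B, C, E }
  { B, C, F }  = { F } ∪ { B, C }
  { A, B, C, F }  = { A, B, C } ∪ { F }
  — 32 sets.
After Iteration 5 the family is unchanged; done.

σ(𝒜) = { ∅, { A }, { D }, { E }, { F }, { A, D }, { A, E }, { A, F }, { B, C }, { D, E }, { D, F }, { E, F }, { A, B, C }, { A, D, E }, { A, D, F }, { A, E, F }, { B, C, D }, { B, C, E }, { B, C, F }, { D, E, F }, { A, B, C, D }, { A, B, C, E }, { A, B, C, F }, { A, D, E, F }, { B, C, D, E }, { B, C, D, F }, { B, C, E, F }, { A, B, C, D, E }, { A, B, C, D, F }, { A, B, C, E, F }, { B, C, D, E, F }, S }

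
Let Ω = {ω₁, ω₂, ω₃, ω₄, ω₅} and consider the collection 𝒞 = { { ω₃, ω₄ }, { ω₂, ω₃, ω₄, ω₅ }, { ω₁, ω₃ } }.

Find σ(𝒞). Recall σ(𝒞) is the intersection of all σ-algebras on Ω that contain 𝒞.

Take S₀ = 𝒞 ∪ {∅, Ω} = { {}, { ω₁, ω₃ }, { ω₃, ω₄ }, { ω₂, ω₃, ω₄, ω₅ }, Ω }.
Step 1 adds 4:
  { ω₁ }  = complement { ω₂, ω₃, ω₄, ω₅ }
  { ω₁, ω₂, ω₅ }  = complement { ω₃, ω₄ }
  { ω₁, ω₃, ω₄ }  = { ω₃, ω₄ } ∪ { ω₁, ω₃ }
  { ω₂, ω₄, ω₅ }  = complement { ω₁, ω₃ }
  — 9 sets.
Step 2 adds 3:
  { ω₂, ω₅ }  = complement { ω₁, ω₃, ω₄ }
  { ω₁, ω₂, ω₃, ω₅ }  = { ω₁, ω₂, ω₅ } ∪ { ω₁, ω₃ }
  { ω₁, ω₂, ω₄, ω₅ }  = { ω₁, ω₂, ω₅ } ∪ { ω₂, ω₄, ω₅ }
  — 12 sets.
Step 3. New:
  { ω₃ }  = complement { ω₁, ω₂, ω₄, ω₅ }
  { ω₄ }  = complement { ω₁, ω₂, ω₃, ω₅ }
  — 14 sets.
Step 4 (2 new):
  { ω₁, ω₄ }  = { ω₄ } ∪ { ω₁ }
  { ω₂, ω₃, ω₅ }  = { ω₃ } ∪ { ω₂, ω₅ }
  — 16 sets.
Step 5: stable.

σ(𝒞) = { {}, { ω₁ }, { ω₃ }, { ω₄ }, { ω₁, ω₃ }, { ω₁, ω₄ }, { ω₂, ω₅ }, { ω₃, ω₄ }, { ω₁, ω₂, ω₅ }, { ω₁, ω₃, ω₄ }, { ω₂, ω₃, ω₅ }, { ω₂, ω₄, ω₅ }, { ω₁, ω₂, ω₃, ω₅ }, { ω₁, ω₂, ω₄, ω₅ }, { ω₂, ω₃, ω₄, ω₅ }, Ω }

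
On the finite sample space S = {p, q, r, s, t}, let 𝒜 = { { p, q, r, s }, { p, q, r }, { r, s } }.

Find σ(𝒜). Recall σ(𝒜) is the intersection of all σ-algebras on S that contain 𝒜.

Start: 𝒜 ∪ {∅, S} = { {  }, { r, s }, { p, q, r }, { p, q, r, s }, S }.
Round 1. New:
  { t }  = complement { p, q, r, s }
  { s, t }  = complement { p, q, r }
  { p, q, t }  = complement { r, s }
Round 2 (3 new):
  { r, s, t }  = { s, t } ∪ { r, s }
  { p, q, r, t }  = { p, q, t } ∪ { p, q, r }
  { p, q, s, t }  = { s, t } ∪ { p, q, t }
Round 3 (3 new):
  { r }  = complement { p, q, s, t }
  { s }  = complement { p, q, r, t }
  { p, q }  = complement { r, s, t }
Round 4: 2 new —
  { r, t }  = { r } ∪ { t }
  { p, q, s }  = { p, q } ∪ { s }
Round 5: closed — nothing new.

Hence σ(𝒜) has 16 members: { {  }, { r }, { s }, { t }, { p, q }, { r, s }, { r, t }, { s, t }, { p, q, r }, { p, q, s }, { p, q, t }, { r, s, t }, { p, q, r, s }, { p, q, r, t }, { p, q, s, t }, S }.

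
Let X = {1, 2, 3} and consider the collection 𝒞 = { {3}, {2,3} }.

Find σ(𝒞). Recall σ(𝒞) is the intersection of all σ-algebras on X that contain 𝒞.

Start: 𝒞 ∪ {∅, X} = { {}, {3}, {2,3}, X }.
Step 1 (2 new):
  {1}  = complement {2,3}
  {1,2}  = complement {3}
  |family| = 6
Step 2. New:
  {1,3}  = {3} ∪ {1}
  |family| = 7
Step 3: 1 new —
  {2}  = complement {1,3}
  |family| = 8
Step 4: already closed under ᶜ and ∪.

Hence σ(𝒞) has 8 members: { {}, {1}, {2}, {3}, {1,2}, {1,3}, {2,3}, X }.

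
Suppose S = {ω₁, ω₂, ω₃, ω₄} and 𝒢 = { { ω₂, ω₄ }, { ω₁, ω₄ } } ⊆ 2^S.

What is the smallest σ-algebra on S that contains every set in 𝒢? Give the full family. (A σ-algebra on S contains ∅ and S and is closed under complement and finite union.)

Answer: σ(𝒢) = { ∅, { ω₁ }, { ω₂ }, { ω₃ }, { ω₄ }, { ω₁, ω₂ }, { ω₁, ω₃ }, { ω₁, ω₄ }, { ω₂, ω₃ }, { ω₂, ω₄ }, { ω₃, ω₄ }, { ω₁, ω₂, ω₃ }, { ω₁, ω₂, ω₄ }, { ω₁, ω₃, ω₄ }, { ω₂, ω₃, ω₄ }, S }

Trace:
Initial family (4 sets): { ∅, { ω₁, ω₄ }, { ω₂, ω₄ }, S }.
Iteration 1. New:
  { ω₁, ω₃ }  = { ω₂, ω₄ }ᶜ
  { ω₂, ω₃ }  = { ω₁, ω₄ }ᶜ
  { ω₁, ω₂, ω₄ }  = { ω₂, ω₄ } ∪ { ω₁, ω₄ }
  (now 7)
Iteration 2 adds 4:
  { ω₃ }  = { ω₁, ω₂, ω₄ }ᶜ
  { ω₁, ω₂, ω₃ }  = { ω₂, ω₃ } ∪ { ω₁, ω₃ }
  { ω₁, ω₃, ω₄ }  = { ω₁, ω₄ } ∪ { ω₁, ω₃ }
  { ω₂, ω₃, ω₄ }  = { ω₂, ω₃ } ∪ { ω₂, ω₄ }
  (now 11)
Iteration 3: +3 →
  { ω₁ }  = { ω₂, ω₃, ω₄ }ᶜ
  { ω₂ }  = { ω₁, ω₃, ω₄ }ᶜ
  { ω₄ }  = { ω₁, ω₂, ω₃ }ᶜ
  (now 14)
Iteration 4 adds 2:
  { ω₁, ω₂ }  = { ω₂ } ∪ { ω₁ }
  { ω₃, ω₄ }  = { ω₃ } ∪ { ω₄ }
  (now 16)
Iteration 5: stable.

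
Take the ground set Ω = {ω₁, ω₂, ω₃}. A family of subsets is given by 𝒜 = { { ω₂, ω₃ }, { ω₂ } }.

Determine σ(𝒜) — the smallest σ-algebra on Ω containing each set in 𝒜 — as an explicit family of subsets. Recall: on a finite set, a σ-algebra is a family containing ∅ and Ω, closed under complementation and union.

σ(𝒜) (8 sets): { {  }, { ω₁ }, { ω₂ }, { ω₃ }, { ω₁, ω₂ }, { ω₁, ω₃ }, { ω₂, ω₃ }, Ω }

Working:
Start: 𝒜 ∪ {∅, Ω} = { {  }, { ω₂ }, { ω₂, ω₃ }, Ω }.
Iteration 1 adds 2:
  { ω₁ }  = ᶜ of { ω₂, ω₃ }
  { ω₁, ω₃ }  = ᶜ of { ω₂ }
Iteration 2: +1 →
  { ω₁, ω₂ }  = { ω₂ } ∪ { ω₁ }
Iteration 3 (1 new):
  { ω₃ }  = ᶜ of { ω₁, ω₂ }
Iteration 4 adds nothing — fixpoint reached.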